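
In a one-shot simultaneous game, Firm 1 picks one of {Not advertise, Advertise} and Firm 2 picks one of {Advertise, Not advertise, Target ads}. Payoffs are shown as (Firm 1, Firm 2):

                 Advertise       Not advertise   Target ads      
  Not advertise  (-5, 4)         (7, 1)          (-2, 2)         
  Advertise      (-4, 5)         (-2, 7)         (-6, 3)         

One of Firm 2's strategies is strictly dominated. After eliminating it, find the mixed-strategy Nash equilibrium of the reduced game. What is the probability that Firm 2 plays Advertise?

q = 9/10

Firm 2's strategy Target ads is strictly dominated by Advertise: 4 > 2 and 5 > 3. Eliminate Target ads.
Set Firm 1's expected payoff from Not advertise equal to that from Advertise:
  Firm 1's payoff to Not advertise: q·(-5) + (1−q)·7 = -12q + 7
  Firm 1's payoff to Advertise: q·(-4) + (1−q)·(-2) = -2q - 2
  -12q + 7 = -2q - 2  ⇒  -10q = -9  ⇒  q = 9/10.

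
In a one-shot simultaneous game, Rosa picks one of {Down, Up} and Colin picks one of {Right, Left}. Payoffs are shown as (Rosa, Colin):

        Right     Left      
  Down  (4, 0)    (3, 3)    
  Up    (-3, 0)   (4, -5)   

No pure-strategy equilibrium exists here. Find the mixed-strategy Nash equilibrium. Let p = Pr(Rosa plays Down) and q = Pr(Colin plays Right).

For Colin to be willing to mix, Colin must be indifferent between Right and Left, which pins down Rosa's mix.
  Colin's payoff from Right: p·0 + (1−p)·0 = 0
  Colin's payoff from Left: p·3 + (1−p)·(-5) = 8p - 5
  0 = 8p - 5  ⇒  -8p = -5  ⇒  p = 5/8.
Colin's mix must leave Rosa indifferent between Down and Up.
  Rosa's payoff from Down: q·4 + (1−q)·3 = q + 3
  Rosa's payoff from Up: q·(-3) + (1−q)·4 = -7q + 4
  q + 3 = -7q + 4  ⇒  8q = 1  ⇒  q = 1/8.

p = 5/8, q = 1/8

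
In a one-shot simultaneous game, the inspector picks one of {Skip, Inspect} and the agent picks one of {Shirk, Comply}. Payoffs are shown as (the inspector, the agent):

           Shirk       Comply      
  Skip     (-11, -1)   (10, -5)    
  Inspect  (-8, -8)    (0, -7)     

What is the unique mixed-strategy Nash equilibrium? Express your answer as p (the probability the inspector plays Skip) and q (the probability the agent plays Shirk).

p = 1/5, q = 10/13

Set the agent's expected payoff from Shirk equal to that from Comply:
  the agent's expected payoff from Shirk: p·(-1) + (1−p)·(-8) = 7p - 8
  the agent's expected payoff from Comply: p·(-5) + (1−p)·(-7) = 2p - 7
  7p - 8 = 2p - 7  ⇒  5p = 1  ⇒  p = 1/5.
Set the inspector's expected payoff from Skip equal to that from Inspect:
  the inspector's payoff to Skip: q·(-11) + (1−q)·10 = -21q + 10
  the inspector's payoff to Inspect: q·(-8) + (1−q)·0 = -8q
  -21q + 10 = -8q  ⇒  -13q = -10  ⇒  q = 10/13.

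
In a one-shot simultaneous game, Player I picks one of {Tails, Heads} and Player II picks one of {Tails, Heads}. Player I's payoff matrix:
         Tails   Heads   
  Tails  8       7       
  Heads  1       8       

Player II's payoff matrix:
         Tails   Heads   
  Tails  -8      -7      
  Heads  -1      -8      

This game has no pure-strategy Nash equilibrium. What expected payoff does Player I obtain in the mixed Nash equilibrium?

57/8

In a mixed equilibrium Player I is indifferent between Tails and Heads; this condition fixes q.
  Player I's expected payoff from Tails: q·8 + (1−q)·7 = q + 7
  Player I's expected payoff from Heads: q·1 + (1−q)·8 = -7q + 8
  q + 7 = -7q + 8  ⇒  8q = 1  ⇒  q = 1/8.
At equilibrium Player I is indifferent across rows, so Player I's payoff equals the payoff from Tails: (1/8)·8 + (7/8)·7 = 57/8.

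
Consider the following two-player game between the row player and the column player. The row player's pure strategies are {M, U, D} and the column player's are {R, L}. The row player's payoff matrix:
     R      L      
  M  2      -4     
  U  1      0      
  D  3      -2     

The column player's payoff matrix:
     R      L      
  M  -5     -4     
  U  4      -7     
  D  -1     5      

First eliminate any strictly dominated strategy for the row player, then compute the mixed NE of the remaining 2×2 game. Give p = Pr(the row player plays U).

The row player's strategy M is strictly dominated by D: 3 > 2 and -2 > -4. Eliminate M.
The column player's indifference between R and L determines the row player's mixing probability p:
  the column player's payoff from R: p·4 + (1−p)·(-1) = 5p - 1
  the column player's payoff from L: p·(-7) + (1−p)·5 = -12p + 5
  5p - 1 = -12p + 5  ⇒  17p = 6  ⇒  p = 6/17.

p = 6/17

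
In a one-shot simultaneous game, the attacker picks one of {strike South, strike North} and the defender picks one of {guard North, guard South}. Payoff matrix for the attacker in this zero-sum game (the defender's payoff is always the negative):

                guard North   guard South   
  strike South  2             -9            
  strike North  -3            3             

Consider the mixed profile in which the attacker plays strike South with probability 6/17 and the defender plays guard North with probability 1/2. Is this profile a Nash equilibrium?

Given the defender's mix q = 1/2, the attacker's payoff from strike South is -7/2 but from strike North is 0. The attacker strictly prefers strike North, so the attacker would not mix.
So the proposed profile is not a Nash equilibrium.

No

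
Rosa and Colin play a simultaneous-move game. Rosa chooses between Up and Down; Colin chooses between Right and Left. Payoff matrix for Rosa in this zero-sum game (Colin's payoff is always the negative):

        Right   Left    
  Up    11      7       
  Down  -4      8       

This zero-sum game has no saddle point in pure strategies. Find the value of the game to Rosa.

Rosa's indifference between Up and Down determines Colin's mixing probability q:
  Rosa's payoff from Up: q·11 + (1−q)·7 = 4q + 7
  Rosa's payoff from Down: q·(-4) + (1−q)·8 = -12q + 8
  4q + 7 = -12q + 8  ⇒  16q = 1  ⇒  q = 1/16.
The value is Rosa's expected payoff against this mix (using Up): (1/16)·11 + (15/16)·7 = 29/4.

v = 29/4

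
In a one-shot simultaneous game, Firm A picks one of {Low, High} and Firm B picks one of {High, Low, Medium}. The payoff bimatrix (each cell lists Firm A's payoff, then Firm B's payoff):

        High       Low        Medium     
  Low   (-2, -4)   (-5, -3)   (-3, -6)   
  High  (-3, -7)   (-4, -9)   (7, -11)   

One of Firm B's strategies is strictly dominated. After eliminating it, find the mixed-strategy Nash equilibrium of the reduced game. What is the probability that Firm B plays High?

q = 1/2

Firm B's strategy Medium is strictly dominated by Low: -3 > -6 and -9 > -11. Eliminate Medium.
Firm A's indifference between Low and High determines Firm B's mixing probability q:
  Firm A's expected payoff from Low: q·(-2) + (1−q)·(-5) = 3q - 5
  Firm A's expected payoff from High: q·(-3) + (1−q)·(-4) = q - 4
  3q - 5 = q - 4  ⇒  2q = 1  ⇒  q = 1/2.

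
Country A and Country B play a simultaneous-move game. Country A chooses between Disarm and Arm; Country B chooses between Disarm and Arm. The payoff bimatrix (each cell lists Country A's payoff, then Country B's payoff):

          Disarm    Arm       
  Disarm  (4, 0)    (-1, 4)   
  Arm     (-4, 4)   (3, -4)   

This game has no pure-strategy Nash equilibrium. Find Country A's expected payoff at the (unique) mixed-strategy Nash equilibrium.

2/3

Set Country A's expected payoff from Disarm equal to that from Arm:
  Country A's payoff from Disarm: q·4 + (1−q)·(-1) = 5q - 1
  Country A's payoff from Arm: q·(-4) + (1−q)·3 = -7q + 3
  5q - 1 = -7q + 3  ⇒  12q = 4  ⇒  q = 1/3.
At equilibrium Country A is indifferent across rows, so Country A's payoff equals the payoff from Disarm: (1/3)·4 + (2/3)·(-1) = 2/3.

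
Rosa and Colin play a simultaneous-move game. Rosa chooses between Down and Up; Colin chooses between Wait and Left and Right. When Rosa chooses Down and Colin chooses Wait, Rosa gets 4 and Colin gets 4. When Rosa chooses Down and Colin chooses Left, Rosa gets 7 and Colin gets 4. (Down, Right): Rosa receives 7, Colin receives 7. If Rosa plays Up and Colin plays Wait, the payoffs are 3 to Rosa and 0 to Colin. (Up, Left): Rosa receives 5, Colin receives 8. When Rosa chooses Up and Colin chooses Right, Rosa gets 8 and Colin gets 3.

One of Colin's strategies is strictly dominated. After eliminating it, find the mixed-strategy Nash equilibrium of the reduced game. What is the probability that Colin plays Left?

Colin's strategy Wait is strictly dominated by Right: 7 > 4 and 3 > 0. Eliminate Wait.
For Rosa to be willing to mix, Rosa must be indifferent between Down and Up, which pins down Colin's mix.
  Rosa's expected payoff from Down: q·7 + (1−q)·7 = 7
  Rosa's expected payoff from Up: q·5 + (1−q)·8 = -3q + 8
  7 = -3q + 8  ⇒  3q = 1  ⇒  q = 1/3.

q = 1/3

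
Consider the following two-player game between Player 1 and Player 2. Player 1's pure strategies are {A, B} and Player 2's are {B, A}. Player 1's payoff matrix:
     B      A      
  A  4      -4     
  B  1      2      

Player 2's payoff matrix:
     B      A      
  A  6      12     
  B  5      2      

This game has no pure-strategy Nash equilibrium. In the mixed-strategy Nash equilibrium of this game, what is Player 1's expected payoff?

4/3

In a mixed equilibrium Player 1 is indifferent between A and B; this condition fixes q.
  Player 1's payoff to A: q·4 + (1−q)·(-4) = 8q - 4
  Player 1's payoff to B: q·1 + (1−q)·2 = -q + 2
  8q - 4 = -q + 2  ⇒  9q = 6  ⇒  q = 2/3.
At equilibrium Player 1 is indifferent across rows, so Player 1's payoff equals the payoff from A: (2/3)·4 + (1/3)·(-4) = 4/3.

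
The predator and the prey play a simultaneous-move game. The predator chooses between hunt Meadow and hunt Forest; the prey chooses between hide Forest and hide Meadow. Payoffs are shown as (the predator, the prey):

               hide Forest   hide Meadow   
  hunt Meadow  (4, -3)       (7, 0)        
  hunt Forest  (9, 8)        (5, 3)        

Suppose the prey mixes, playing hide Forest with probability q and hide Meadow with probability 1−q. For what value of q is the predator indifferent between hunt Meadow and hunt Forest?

q = 2/7

The prey's mix must leave the predator indifferent between hunt Meadow and hunt Forest.
  the predator's expected payoff from hunt Meadow: q·4 + (1−q)·7 = -3q + 7
  the predator's expected payoff from hunt Forest: q·9 + (1−q)·5 = 4q + 5
  -3q + 7 = 4q + 5  ⇒  -7q = -2  ⇒  q = 2/7.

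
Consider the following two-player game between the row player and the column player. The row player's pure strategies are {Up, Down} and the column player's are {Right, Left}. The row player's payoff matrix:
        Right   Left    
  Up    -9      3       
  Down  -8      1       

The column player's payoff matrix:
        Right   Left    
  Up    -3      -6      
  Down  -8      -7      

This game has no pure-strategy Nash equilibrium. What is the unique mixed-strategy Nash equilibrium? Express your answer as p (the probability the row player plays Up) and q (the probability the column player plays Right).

For the column player to be willing to mix, the column player must be indifferent between Right and Left, which pins down the row player's mix.
  the column player's expected payoff from Right: p·(-3) + (1−p)·(-8) = 5p - 8
  the column player's expected payoff from Left: p·(-6) + (1−p)·(-7) = p - 7
  5p - 8 = p - 7  ⇒  4p = 1  ⇒  p = 1/4.
Set the row player's expected payoff from Up equal to that from Down:
  the row player's payoff to Up: q·(-9) + (1−q)·3 = -12q + 3
  the row player's payoff to Down: q·(-8) + (1−q)·1 = -9q + 1
  -12q + 3 = -9q + 1  ⇒  -3q = -2  ⇒  q = 2/3.

p = 1/4, q = 2/3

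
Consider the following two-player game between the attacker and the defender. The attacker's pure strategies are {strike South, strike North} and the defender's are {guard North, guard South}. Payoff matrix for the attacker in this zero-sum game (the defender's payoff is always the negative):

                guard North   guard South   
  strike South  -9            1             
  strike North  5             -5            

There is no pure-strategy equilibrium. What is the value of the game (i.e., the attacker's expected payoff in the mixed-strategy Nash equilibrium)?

v = -2

For the attacker to be willing to mix, the attacker must be indifferent between strike South and strike North, which pins down the defender's mix.
  the attacker's payoff to strike South: q·(-9) + (1−q)·1 = -10q + 1
  the attacker's payoff to strike North: q·5 + (1−q)·(-5) = 10q - 5
  -10q + 1 = 10q - 5  ⇒  -20q = -6  ⇒  q = 3/10.
The value is the attacker's expected payoff against this mix (using strike South): (3/10)·(-9) + (7/10)·1 = -2.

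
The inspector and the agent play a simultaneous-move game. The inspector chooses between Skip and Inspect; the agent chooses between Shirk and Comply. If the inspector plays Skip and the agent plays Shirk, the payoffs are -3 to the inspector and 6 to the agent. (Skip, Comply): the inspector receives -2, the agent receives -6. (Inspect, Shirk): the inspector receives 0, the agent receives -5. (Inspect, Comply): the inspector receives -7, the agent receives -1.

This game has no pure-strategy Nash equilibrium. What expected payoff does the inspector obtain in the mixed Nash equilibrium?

-21/8

The agent's mix must leave the inspector indifferent between Skip and Inspect.
  the inspector's payoff to Skip: q·(-3) + (1−q)·(-2) = -q - 2
  the inspector's payoff to Inspect: q·0 + (1−q)·(-7) = 7q - 7
  -q - 2 = 7q - 7  ⇒  -8q = -5  ⇒  q = 5/8.
At equilibrium the inspector is indifferent across rows, so the inspector's payoff equals the payoff from Skip: (5/8)·(-3) + (3/8)·(-2) = -21/8.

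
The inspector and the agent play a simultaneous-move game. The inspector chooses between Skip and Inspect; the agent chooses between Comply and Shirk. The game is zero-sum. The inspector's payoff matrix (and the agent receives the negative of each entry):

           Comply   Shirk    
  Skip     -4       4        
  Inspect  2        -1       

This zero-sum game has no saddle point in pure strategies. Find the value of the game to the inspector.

v = 4/11

For the inspector to be willing to mix, the inspector must be indifferent between Skip and Inspect, which pins down the agent's mix.
  the inspector's expected payoff from Skip: q·(-4) + (1−q)·4 = -8q + 4
  the inspector's expected payoff from Inspect: q·2 + (1−q)·(-1) = 3q - 1
  -8q + 4 = 3q - 1  ⇒  -11q = -5  ⇒  q = 5/11.
The value is the inspector's expected payoff against this mix (using Skip): (5/11)·(-4) + (6/11)·4 = 4/11.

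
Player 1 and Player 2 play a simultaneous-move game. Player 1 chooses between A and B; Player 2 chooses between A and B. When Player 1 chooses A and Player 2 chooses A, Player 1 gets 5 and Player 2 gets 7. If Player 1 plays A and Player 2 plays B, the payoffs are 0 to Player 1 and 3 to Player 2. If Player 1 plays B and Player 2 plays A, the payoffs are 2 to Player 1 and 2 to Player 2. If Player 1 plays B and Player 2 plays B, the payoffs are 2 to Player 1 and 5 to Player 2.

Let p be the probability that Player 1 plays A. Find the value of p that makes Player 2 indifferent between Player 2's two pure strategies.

In a mixed equilibrium Player 2 is indifferent between A and B; this condition fixes p.
  Player 2's payoff from A: p·7 + (1−p)·2 = 5p + 2
  Player 2's payoff from B: p·3 + (1−p)·5 = -2p + 5
  5p + 2 = -2p + 5  ⇒  7p = 3  ⇒  p = 3/7.

p = 3/7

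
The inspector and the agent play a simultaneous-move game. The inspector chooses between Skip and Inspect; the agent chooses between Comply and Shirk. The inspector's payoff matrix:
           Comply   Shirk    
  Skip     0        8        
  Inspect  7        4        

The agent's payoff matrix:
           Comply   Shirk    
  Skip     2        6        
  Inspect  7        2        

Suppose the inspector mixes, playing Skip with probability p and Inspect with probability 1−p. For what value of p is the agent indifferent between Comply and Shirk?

For the agent to be willing to mix, the agent must be indifferent between Comply and Shirk, which pins down the inspector's mix.
  the agent's payoff to Comply: p·2 + (1−p)·7 = -5p + 7
  the agent's payoff to Shirk: p·6 + (1−p)·2 = 4p + 2
  -5p + 7 = 4p + 2  ⇒  -9p = -5  ⇒  p = 5/9.

p = 5/9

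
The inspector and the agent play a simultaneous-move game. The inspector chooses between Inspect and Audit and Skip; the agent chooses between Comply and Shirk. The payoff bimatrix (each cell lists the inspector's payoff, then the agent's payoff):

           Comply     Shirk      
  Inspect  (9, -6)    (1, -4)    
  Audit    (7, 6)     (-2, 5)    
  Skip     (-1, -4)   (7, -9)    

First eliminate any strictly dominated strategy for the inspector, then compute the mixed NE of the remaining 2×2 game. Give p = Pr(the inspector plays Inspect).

The inspector's strategy Audit is strictly dominated by Inspect: 9 > 7 and 1 > -2. Eliminate Audit.
For the agent to be willing to mix, the agent must be indifferent between Comply and Shirk, which pins down the inspector's mix.
  the agent's payoff to Comply: p·(-6) + (1−p)·(-4) = -2p - 4
  the agent's payoff to Shirk: p·(-4) + (1−p)·(-9) = 5p - 9
  -2p - 4 = 5p - 9  ⇒  -7p = -5  ⇒  p = 5/7.

p = 5/7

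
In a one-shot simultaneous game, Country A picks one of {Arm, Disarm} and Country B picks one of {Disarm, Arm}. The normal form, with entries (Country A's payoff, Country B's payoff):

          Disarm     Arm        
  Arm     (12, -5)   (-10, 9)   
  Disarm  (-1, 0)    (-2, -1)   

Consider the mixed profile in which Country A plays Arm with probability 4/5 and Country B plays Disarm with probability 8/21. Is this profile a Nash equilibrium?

Given Country A's mix p = 4/5, Country B's payoff from Disarm is -4 but from Arm is 7. Country B strictly prefers Arm, so Country B would not mix.
So the proposed profile is not a Nash equilibrium.

No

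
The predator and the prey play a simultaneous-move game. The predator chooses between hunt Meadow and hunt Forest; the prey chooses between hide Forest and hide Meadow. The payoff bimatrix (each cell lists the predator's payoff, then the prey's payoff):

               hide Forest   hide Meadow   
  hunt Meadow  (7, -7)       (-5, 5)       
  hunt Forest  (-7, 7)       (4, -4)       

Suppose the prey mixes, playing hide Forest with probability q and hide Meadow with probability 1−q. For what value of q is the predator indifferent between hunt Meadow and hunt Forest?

For the predator to be willing to mix, the predator must be indifferent between hunt Meadow and hunt Forest, which pins down the prey's mix.
  the predator's expected payoff from hunt Meadow: q·7 + (1−q)·(-5) = 12q - 5
  the predator's expected payoff from hunt Forest: q·(-7) + (1−q)·4 = -11q + 4
  12q - 5 = -11q + 4  ⇒  23q = 9  ⇒  q = 9/23.

q = 9/23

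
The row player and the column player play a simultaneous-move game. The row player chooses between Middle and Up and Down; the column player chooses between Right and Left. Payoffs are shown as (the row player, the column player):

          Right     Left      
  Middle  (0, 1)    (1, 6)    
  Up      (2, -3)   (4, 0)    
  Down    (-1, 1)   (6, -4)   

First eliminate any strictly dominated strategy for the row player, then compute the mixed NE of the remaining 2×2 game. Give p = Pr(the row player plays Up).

The row player's strategy Middle is strictly dominated by Up: 2 > 0 and 4 > 1. Eliminate Middle.
The row player's mix must leave the column player indifferent between Right and Left.
  the column player's payoff from Right: p·(-3) + (1−p)·1 = -4p + 1
  the column player's payoff from Left: p·0 + (1−p)·(-4) = 4p - 4
  -4p + 1 = 4p - 4  ⇒  -8p = -5  ⇒  p = 5/8.

p = 5/8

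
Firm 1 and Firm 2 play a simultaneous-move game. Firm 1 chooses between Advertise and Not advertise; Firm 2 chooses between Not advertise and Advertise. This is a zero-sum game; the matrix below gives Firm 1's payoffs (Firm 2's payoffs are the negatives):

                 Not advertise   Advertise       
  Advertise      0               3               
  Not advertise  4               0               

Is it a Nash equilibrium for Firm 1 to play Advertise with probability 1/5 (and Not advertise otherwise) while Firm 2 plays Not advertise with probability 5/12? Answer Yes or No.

Given Firm 1's mix p = 1/5, Firm 2's payoff from Not advertise is -16/5 but from Advertise is -3/5. Firm 2 strictly prefers Advertise, so Firm 2 would not mix.
So the proposed profile is not a Nash equilibrium.

No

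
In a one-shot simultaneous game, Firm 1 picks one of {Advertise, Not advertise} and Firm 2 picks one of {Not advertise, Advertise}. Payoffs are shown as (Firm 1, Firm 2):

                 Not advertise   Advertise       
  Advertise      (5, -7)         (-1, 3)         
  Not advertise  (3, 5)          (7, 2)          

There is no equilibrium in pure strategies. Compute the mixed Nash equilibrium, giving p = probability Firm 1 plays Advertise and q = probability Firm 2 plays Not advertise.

For Firm 2 to be willing to mix, Firm 2 must be indifferent between Not advertise and Advertise, which pins down Firm 1's mix.
  Firm 2's expected payoff from Not advertise: p·(-7) + (1−p)·5 = -12p + 5
  Firm 2's expected payoff from Advertise: p·3 + (1−p)·2 = p + 2
  -12p + 5 = p + 2  ⇒  -13p = -3  ⇒  p = 3/13.
Firm 1's indifference between Advertise and Not advertise determines Firm 2's mixing probability q:
  Firm 1's expected payoff from Advertise: q·5 + (1−q)·(-1) = 6q - 1
  Firm 1's expected payoff from Not advertise: q·3 + (1−q)·7 = -4q + 7
  6q - 1 = -4q + 7  ⇒  10q = 8  ⇒  q = 4/5.

p = 3/13, q = 4/5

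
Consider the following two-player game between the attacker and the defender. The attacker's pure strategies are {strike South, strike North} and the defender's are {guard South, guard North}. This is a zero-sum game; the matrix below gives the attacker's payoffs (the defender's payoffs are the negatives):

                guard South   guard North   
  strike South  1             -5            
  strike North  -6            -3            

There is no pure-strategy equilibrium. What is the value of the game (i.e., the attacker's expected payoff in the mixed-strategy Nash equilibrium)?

v = -11/3

Set the attacker's expected payoff from strike South equal to that from strike North:
  the attacker's payoff to strike South: q·1 + (1−q)·(-5) = 6q - 5
  the attacker's payoff to strike North: q·(-6) + (1−q)·(-3) = -3q - 3
  6q - 5 = -3q - 3  ⇒  9q = 2  ⇒  q = 2/9.
The value is the attacker's expected payoff against this mix (using strike South): (2/9)·1 + (7/9)·(-5) = -11/3.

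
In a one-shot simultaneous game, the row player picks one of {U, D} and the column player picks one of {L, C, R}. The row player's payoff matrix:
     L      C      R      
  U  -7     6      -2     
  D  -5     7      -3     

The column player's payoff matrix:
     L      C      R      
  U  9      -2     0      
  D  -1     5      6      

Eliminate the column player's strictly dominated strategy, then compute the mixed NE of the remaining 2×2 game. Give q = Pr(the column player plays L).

q = 1/3

The column player's strategy C is strictly dominated by R: 0 > -2 and 6 > 5. Eliminate C.
In a mixed equilibrium the row player is indifferent between U and D; this condition fixes q.
  the row player's expected payoff from U: q·(-7) + (1−q)·(-2) = -5q - 2
  the row player's expected payoff from D: q·(-5) + (1−q)·(-3) = -2q - 3
  -5q - 2 = -2q - 3  ⇒  -3q = -1  ⇒  q = 1/3.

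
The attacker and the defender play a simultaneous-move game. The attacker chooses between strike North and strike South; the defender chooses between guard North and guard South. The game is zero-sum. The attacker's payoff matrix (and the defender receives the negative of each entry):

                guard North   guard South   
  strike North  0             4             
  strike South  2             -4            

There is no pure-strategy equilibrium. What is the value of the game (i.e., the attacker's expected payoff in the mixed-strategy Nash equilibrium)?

v = 4/5

Set the attacker's expected payoff from strike North equal to that from strike South:
  the attacker's payoff to strike North: q·0 + (1−q)·4 = -4q + 4
  the attacker's payoff to strike South: q·2 + (1−q)·(-4) = 6q - 4
  -4q + 4 = 6q - 4  ⇒  -10q = -8  ⇒  q = 4/5.
The value is the attacker's expected payoff against this mix (using strike North): (4/5)·0 + (1/5)·4 = 4/5.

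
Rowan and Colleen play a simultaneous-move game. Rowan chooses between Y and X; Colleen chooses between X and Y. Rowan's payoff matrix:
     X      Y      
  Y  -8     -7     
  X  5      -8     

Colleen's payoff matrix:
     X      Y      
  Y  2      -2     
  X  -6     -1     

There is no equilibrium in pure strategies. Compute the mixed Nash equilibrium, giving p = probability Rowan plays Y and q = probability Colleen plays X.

Set Colleen's expected payoff from X equal to that from Y:
  Colleen's payoff from X: p·2 + (1−p)·(-6) = 8p - 6
  Colleen's payoff from Y: p·(-2) + (1−p)·(-1) = -p - 1
  8p - 6 = -p - 1  ⇒  9p = 5  ⇒  p = 5/9.
For Rowan to be willing to mix, Rowan must be indifferent between Y and X, which pins down Colleen's mix.
  Rowan's expected payoff from Y: q·(-8) + (1−q)·(-7) = -q - 7
  Rowan's expected payoff from X: q·5 + (1−q)·(-8) = 13q - 8
  -q - 7 = 13q - 8  ⇒  -14q = -1  ⇒  q = 1/14.

p = 5/9, q = 1/14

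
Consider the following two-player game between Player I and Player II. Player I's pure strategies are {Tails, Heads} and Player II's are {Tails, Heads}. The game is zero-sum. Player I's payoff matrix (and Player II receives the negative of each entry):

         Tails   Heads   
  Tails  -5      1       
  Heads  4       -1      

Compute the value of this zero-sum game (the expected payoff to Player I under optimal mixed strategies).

For Player I to be willing to mix, Player I must be indifferent between Tails and Heads, which pins down Player II's mix.
  Player I's expected payoff from Tails: q·(-5) + (1−q)·1 = -6q + 1
  Player I's expected payoff from Heads: q·4 + (1−q)·(-1) = 5q - 1
  -6q + 1 = 5q - 1  ⇒  -11q = -2  ⇒  q = 2/11.
The value is Player I's expected payoff against this mix (using Tails): (2/11)·(-5) + (9/11)·1 = -1/11.

v = -1/11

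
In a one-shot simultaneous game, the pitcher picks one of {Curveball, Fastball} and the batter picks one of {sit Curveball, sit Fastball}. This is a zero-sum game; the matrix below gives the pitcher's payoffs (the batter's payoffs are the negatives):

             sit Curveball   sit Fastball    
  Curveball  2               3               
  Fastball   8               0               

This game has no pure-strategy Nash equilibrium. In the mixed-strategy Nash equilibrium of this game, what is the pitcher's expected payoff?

The batter's mix must leave the pitcher indifferent between Curveball and Fastball.
  the pitcher's payoff to Curveball: q·2 + (1−q)·3 = -q + 3
  the pitcher's payoff to Fastball: q·8 + (1−q)·0 = 8q
  -q + 3 = 8q  ⇒  -9q = -3  ⇒  q = 1/3.
At equilibrium the pitcher is indifferent across rows, so the pitcher's payoff equals the payoff from Curveball: (1/3)·2 + (2/3)·3 = 8/3.

8/3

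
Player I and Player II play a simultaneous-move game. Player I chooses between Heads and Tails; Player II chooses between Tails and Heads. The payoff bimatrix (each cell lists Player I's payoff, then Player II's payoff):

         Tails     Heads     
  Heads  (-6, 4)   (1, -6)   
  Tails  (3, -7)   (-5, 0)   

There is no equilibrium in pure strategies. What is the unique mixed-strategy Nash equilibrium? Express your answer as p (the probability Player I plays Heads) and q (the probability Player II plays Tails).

p = 7/17, q = 2/5

Player I's mix must leave Player II indifferent between Tails and Heads.
  Player II's expected payoff from Tails: p·4 + (1−p)·(-7) = 11p - 7
  Player II's expected payoff from Heads: p·(-6) + (1−p)·0 = -6p
  11p - 7 = -6p  ⇒  17p = 7  ⇒  p = 7/17.
Player I's indifference between Heads and Tails determines Player II's mixing probability q:
  Player I's payoff to Heads: q·(-6) + (1−q)·1 = -7q + 1
  Player I's payoff to Tails: q·3 + (1−q)·(-5) = 8q - 5
  -7q + 1 = 8q - 5  ⇒  -15q = -6  ⇒  q = 2/5.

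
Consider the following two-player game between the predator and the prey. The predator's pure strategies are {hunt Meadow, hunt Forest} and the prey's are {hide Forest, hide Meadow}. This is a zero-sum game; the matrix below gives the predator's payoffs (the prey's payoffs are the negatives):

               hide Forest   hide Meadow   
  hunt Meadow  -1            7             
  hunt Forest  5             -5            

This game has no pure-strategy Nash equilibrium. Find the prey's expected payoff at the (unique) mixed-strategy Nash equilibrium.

-5/3

Set the prey's expected payoff from hide Forest equal to that from hide Meadow:
  the prey's payoff from hide Forest: p·1 + (1−p)·(-5) = 6p - 5
  the prey's payoff from hide Meadow: p·(-7) + (1−p)·5 = -12p + 5
  6p - 5 = -12p + 5  ⇒  18p = 10  ⇒  p = 5/9.
At equilibrium the prey is indifferent across columns, so the prey's payoff equals the payoff from hide Forest: (5/9)·1 + (4/9)·(-5) = -5/3.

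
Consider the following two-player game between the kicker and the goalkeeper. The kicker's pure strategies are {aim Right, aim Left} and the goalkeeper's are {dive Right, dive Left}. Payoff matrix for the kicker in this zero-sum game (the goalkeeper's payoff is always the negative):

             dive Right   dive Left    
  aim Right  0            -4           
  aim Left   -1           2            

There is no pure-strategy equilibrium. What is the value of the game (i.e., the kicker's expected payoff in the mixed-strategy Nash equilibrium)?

v = -4/7

The goalkeeper's mix must leave the kicker indifferent between aim Right and aim Left.
  the kicker's expected payoff from aim Right: q·0 + (1−q)·(-4) = 4q - 4
  the kicker's expected payoff from aim Left: q·(-1) + (1−q)·2 = -3q + 2
  4q - 4 = -3q + 2  ⇒  7q = 6  ⇒  q = 6/7.
The value is the kicker's expected payoff against this mix (using aim Right): (6/7)·0 + (1/7)·(-4) = -4/7.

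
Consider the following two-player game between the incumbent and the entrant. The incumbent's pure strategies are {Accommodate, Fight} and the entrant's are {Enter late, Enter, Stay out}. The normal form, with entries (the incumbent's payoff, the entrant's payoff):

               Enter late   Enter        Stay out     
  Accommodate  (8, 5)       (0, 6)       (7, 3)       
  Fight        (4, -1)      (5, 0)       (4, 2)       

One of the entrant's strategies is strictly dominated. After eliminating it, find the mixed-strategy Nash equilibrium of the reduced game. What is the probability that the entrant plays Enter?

The entrant's strategy Enter late is strictly dominated by Enter: 6 > 5 and 0 > -1. Eliminate Enter late.
The incumbent's indifference between Accommodate and Fight determines the entrant's mixing probability q:
  the incumbent's payoff to Accommodate: q·0 + (1−q)·7 = -7q + 7
  the incumbent's payoff to Fight: q·5 + (1−q)·4 = q + 4
  -7q + 7 = q + 4  ⇒  -8q = -3  ⇒  q = 3/8.

q = 3/8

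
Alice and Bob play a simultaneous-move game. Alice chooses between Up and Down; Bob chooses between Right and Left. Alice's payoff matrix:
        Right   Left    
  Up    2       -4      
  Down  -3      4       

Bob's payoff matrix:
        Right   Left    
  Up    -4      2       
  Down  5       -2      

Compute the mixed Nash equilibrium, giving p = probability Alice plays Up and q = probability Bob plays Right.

p = 7/13, q = 8/13

Set Bob's expected payoff from Right equal to that from Left:
  Bob's payoff from Right: p·(-4) + (1−p)·5 = -9p + 5
  Bob's payoff from Left: p·2 + (1−p)·(-2) = 4p - 2
  -9p + 5 = 4p - 2  ⇒  -13p = -7  ⇒  p = 7/13.
Bob's mix must leave Alice indifferent between Up and Down.
  Alice's payoff to Up: q·2 + (1−q)·(-4) = 6q - 4
  Alice's payoff to Down: q·(-3) + (1−q)·4 = -7q + 4
  6q - 4 = -7q + 4  ⇒  13q = 8  ⇒  q = 8/13.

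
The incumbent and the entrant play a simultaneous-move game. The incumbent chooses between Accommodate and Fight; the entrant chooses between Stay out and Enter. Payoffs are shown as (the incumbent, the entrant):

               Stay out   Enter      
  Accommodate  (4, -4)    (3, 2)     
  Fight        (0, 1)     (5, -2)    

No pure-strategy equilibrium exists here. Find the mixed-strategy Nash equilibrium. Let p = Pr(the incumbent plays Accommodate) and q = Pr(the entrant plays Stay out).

The incumbent's mix must leave the entrant indifferent between Stay out and Enter.
  the entrant's payoff from Stay out: p·(-4) + (1−p)·1 = -5p + 1
  the entrant's payoff from Enter: p·2 + (1−p)·(-2) = 4p - 2
  -5p + 1 = 4p - 2  ⇒  -9p = -3  ⇒  p = 1/3.
In a mixed equilibrium the incumbent is indifferent between Accommodate and Fight; this condition fixes q.
  the incumbent's payoff from Accommodate: q·4 + (1−q)·3 = q + 3
  the incumbent's payoff from Fight: q·0 + (1−q)·5 = -5q + 5
  q + 3 = -5q + 5  ⇒  6q = 2  ⇒  q = 1/3.

p = 1/3, q = 1/3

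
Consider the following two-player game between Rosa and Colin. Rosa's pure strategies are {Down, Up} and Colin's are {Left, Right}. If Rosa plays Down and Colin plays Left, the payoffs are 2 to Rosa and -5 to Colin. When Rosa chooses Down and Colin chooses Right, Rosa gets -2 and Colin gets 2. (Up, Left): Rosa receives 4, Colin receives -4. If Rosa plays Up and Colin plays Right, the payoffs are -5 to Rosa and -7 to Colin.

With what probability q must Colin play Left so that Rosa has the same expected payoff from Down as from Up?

Set Rosa's expected payoff from Down equal to that from Up:
  Rosa's expected payoff from Down: q·2 + (1−q)·(-2) = 4q - 2
  Rosa's expected payoff from Up: q·4 + (1−q)·(-5) = 9q - 5
  4q - 2 = 9q - 5  ⇒  -5q = -3  ⇒  q = 3/5.

q = 3/5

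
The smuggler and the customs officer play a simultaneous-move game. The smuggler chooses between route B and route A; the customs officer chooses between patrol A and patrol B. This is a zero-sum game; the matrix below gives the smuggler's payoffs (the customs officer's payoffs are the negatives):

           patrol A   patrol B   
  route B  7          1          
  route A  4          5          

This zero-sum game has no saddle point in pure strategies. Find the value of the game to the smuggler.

v = 31/7

Set the smuggler's expected payoff from route B equal to that from route A:
  the smuggler's payoff to route B: q·7 + (1−q)·1 = 6q + 1
  the smuggler's payoff to route A: q·4 + (1−q)·5 = -q + 5
  6q + 1 = -q + 5  ⇒  7q = 4  ⇒  q = 4/7.
The value is the smuggler's expected payoff against this mix (using route B): (4/7)·7 + (3/7)·1 = 31/7.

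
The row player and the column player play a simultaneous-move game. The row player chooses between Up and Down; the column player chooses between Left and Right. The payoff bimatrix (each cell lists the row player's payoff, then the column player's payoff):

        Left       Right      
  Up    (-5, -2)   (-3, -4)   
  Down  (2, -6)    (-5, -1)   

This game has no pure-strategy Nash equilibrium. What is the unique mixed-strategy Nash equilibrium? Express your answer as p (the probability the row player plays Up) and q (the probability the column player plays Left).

p = 5/7, q = 2/9

The column player's indifference between Left and Right determines the row player's mixing probability p:
  the column player's expected payoff from Left: p·(-2) + (1−p)·(-6) = 4p - 6
  the column player's expected payoff from Right: p·(-4) + (1−p)·(-1) = -3p - 1
  4p - 6 = -3p - 1  ⇒  7p = 5  ⇒  p = 5/7.
The row player's indifference between Up and Down determines the column player's mixing probability q:
  the row player's expected payoff from Up: q·(-5) + (1−q)·(-3) = -2q - 3
  the row player's expected payoff from Down: q·2 + (1−q)·(-5) = 7q - 5
  -2q - 3 = 7q - 5  ⇒  -9q = -2  ⇒  q = 2/9.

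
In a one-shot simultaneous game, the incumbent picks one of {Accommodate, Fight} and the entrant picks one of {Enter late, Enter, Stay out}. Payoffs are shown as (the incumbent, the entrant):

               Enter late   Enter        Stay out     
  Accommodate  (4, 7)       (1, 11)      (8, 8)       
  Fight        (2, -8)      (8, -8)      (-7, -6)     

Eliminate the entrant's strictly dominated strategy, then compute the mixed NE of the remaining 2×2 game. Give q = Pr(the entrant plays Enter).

q = 15/22

The entrant's strategy Enter late is strictly dominated by Stay out: 8 > 7 and -6 > -8. Eliminate Enter late.
The incumbent's indifference between Accommodate and Fight determines the entrant's mixing probability q:
  the incumbent's expected payoff from Accommodate: q·1 + (1−q)·8 = -7q + 8
  the incumbent's expected payoff from Fight: q·8 + (1−q)·(-7) = 15q - 7
  -7q + 8 = 15q - 7  ⇒  -22q = -15  ⇒  q = 15/22.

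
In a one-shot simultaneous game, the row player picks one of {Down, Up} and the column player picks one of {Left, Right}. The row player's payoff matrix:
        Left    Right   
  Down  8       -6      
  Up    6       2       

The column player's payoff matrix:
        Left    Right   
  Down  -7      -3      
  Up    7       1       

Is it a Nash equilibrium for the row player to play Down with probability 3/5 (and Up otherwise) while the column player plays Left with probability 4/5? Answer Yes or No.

Yes

Check the column player's indifference given the row player's mix p = 3/5:
  payoff from Left = -7/5; payoff from Right = -7/5 — equal.
Check the row player's indifference given the column player's mix q = 4/5:
  payoff from Down = 26/5; payoff from Up = 26/5 — equal.
Both players are indifferent, so neither can profitably deviate.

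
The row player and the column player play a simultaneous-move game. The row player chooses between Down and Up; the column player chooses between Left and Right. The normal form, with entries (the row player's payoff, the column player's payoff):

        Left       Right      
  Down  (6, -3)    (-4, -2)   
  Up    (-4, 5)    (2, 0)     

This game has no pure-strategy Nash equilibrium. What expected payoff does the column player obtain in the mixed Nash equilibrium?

-5/3

The column player's indifference between Left and Right determines the row player's mixing probability p:
  the column player's expected payoff from Left: p·(-3) + (1−p)·5 = -8p + 5
  the column player's expected payoff from Right: p·(-2) + (1−p)·0 = -2p
  -8p + 5 = -2p  ⇒  -6p = -5  ⇒  p = 5/6.
At equilibrium the column player is indifferent across columns, so the column player's payoff equals the payoff from Left: (5/6)·(-3) + (1/6)·5 = -5/3.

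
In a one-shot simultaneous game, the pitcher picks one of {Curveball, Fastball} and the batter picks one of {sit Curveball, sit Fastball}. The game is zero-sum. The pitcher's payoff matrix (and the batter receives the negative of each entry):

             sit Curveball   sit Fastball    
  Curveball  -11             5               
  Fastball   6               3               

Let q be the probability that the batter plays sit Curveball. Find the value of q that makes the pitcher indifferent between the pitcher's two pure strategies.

The batter's mix must leave the pitcher indifferent between Curveball and Fastball.
  the pitcher's payoff from Curveball: q·(-11) + (1−q)·5 = -16q + 5
  the pitcher's payoff from Fastball: q·6 + (1−q)·3 = 3q + 3
  -16q + 5 = 3q + 3  ⇒  -19q = -2  ⇒  q = 2/19.

q = 2/19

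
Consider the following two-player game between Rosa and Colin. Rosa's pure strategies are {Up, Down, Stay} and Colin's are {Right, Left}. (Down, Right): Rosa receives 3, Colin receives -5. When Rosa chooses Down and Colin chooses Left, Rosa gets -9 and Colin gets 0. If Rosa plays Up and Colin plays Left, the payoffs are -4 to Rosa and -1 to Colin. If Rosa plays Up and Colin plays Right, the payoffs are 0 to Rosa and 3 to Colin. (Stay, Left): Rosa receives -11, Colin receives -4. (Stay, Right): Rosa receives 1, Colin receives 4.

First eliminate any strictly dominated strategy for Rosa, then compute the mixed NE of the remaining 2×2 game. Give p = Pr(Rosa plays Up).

p = 5/9

Rosa's strategy Stay is strictly dominated by Down: 3 > 1 and -9 > -11. Eliminate Stay.
Rosa's mix must leave Colin indifferent between Right and Left.
  Colin's payoff from Right: p·3 + (1−p)·(-5) = 8p - 5
  Colin's payoff from Left: p·(-1) + (1−p)·0 = -p
  8p - 5 = -p  ⇒  9p = 5  ⇒  p = 5/9.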